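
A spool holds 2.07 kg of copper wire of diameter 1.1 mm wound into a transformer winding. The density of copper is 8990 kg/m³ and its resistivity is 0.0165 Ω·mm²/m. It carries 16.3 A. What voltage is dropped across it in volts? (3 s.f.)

68.6 V

ρ = 0.0165 Ω·mm²/m = 1.65×10^-8 Ω·m
A = π(d/2)² = π(5.5000e-04 m)² = 9.5033e-07 m²
L = m/(density·A) = 2.07/(8990×9.5033e-07) = 242.3 m
R = ρL/A = (1.65×10^-8)(242.3)/(9.5033e-07) = 4.207 Ω
V = IR = 16.3 × 4.207 = 68.6 V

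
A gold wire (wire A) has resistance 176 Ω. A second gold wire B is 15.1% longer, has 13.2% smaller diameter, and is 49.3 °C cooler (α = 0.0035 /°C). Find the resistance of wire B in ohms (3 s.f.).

222 Ω

R ∝ ρL/d² with ρ ∝ (1+αΔT), so R_B/R_A = (1 + 15.1/100) × (1 − 13.2/100)⁻² × (1 − 0.0035×49.3)
= 1.151 × 1.327 × 0.8275 = 1.264
R_B = 1.264 × 176 = 222 Ω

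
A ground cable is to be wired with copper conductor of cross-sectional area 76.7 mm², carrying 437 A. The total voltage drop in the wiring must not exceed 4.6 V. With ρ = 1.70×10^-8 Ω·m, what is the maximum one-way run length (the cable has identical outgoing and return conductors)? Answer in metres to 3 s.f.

23.7 m

A = 76.7 mm² = 7.670e-05 m²
L_max = V_max·A/(2·ρI) = (4.6)(7.670e-05)/(2×1.70×10^-8×437) = 23.7 m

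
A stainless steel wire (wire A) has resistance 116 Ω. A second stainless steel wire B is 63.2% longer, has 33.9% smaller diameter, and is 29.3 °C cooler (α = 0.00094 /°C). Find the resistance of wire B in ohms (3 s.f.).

421 Ω

R ∝ ρL/d² with ρ ∝ (1+αΔT), so R_B/R_A = (1 + 63.2/100) × (1 − 33.9/100)⁻² × (1 − 0.00094×29.3)
= 1.632 × 2.289 × 0.9725 = 3.632
R_B = 3.632 × 116 = 421 Ω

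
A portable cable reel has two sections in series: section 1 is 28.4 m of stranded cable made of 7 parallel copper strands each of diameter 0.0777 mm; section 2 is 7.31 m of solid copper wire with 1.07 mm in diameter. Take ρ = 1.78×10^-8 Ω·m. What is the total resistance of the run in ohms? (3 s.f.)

15.4 Ω

Section 1: A_strand = π(3.8850e-05)² = 4.742e-09 m²; R₁ = ρL/(N·A_s) = (1.78×10^-8)(28.4)/(7×4.742e-09) = 15.23 Ω
Section 2: A = π(d/2)² = π(5.3500e-04 m)² = 8.992e-07 m²
R₂ = (1.78×10^-8)(7.31)/(8.992e-07) = 0.1447 Ω
R = R₁ + R₂ = 15.4 Ω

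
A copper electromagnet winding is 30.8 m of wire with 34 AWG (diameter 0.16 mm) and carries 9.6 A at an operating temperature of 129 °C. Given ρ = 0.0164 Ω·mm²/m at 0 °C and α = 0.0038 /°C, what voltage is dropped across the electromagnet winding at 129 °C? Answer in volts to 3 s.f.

359 V

ρ = 0.0164 Ω·mm²/m = 1.64×10^-8 Ω·m
A = π(0.16/2 mm)² = π(8.0000e-05 m)² = 2.011e-08 m²
R₍0₎ = ρL/A = (1.64×10^-8)(30.8)/(2.011e-08) = 25.12 Ω
R₍129₎ = R₍0₎(1 + αΔT) = 25.12 × (1 + 0.0038×129) = 37.44 Ω
V = IR = 9.6 × 37.44 = 359 V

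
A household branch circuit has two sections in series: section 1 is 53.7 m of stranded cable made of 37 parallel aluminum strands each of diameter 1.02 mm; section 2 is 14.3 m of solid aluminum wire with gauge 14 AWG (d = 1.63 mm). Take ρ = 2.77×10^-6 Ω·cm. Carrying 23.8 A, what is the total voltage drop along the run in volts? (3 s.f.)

5.69 V

ρ = 2.77×10^-6 Ω·cm = 2.77×10^-8 Ω·m
Section 1: A_strand = π(5.1000e-04)² = 8.171e-07 m²; R₁ = ρL/(N·A_s) = (2.77×10^-8)(53.7)/(37×8.171e-07) = 0.0492 Ω
Section 2: A = π(1.63/2 mm)² = π(8.1500e-04 m)² = 2.087e-06 m²
R₂ = (2.77×10^-8)(14.3)/(2.087e-06) = 0.1898 Ω
R = R₁ + R₂ = 0.239 Ω
V = IR = 23.8 × 0.239 = 5.69 V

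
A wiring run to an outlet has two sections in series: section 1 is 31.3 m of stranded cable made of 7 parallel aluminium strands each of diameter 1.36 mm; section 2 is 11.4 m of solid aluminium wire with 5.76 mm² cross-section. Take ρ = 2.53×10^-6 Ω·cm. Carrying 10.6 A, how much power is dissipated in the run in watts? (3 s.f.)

14.4 W

ρ = 2.53×10^-6 Ω·cm = 2.53×10^-8 Ω·m
Section 1: A_strand = π(6.8000e-04)² = 1.453e-06 m²; R₁ = ρL/(N·A_s) = (2.53×10^-8)(31.3)/(7×1.453e-06) = 0.07788 Ω
Section 2: A = 5.76 mm² = 5.760e-06 m²
R₂ = (2.53×10^-8)(11.4)/(5.760e-06) = 0.05007 Ω
R = R₁ + R₂ = 0.1279 Ω
P = I²R = (10.6)² × 0.1279 = 14.4 W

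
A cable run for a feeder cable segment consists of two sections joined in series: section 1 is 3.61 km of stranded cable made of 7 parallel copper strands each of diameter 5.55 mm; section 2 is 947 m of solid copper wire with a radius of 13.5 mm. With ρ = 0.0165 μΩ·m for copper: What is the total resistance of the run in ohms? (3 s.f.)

ρ = 0.0165 μΩ·m = 1.65×10^-8 Ω·m
Section 1: A_strand = π(2.7750e-03)² = 2.419e-05 m²; R₁ = ρL/(N·A_s) = (1.65×10^-8)(3610)/(7×2.419e-05) = 0.3517 Ω
Section 2: A = πr² = π(1.3500e-02 m)² = 5.726e-04 m²
R₂ = (1.65×10^-8)(947)/(5.726e-04) = 0.02729 Ω
R = R₁ + R₂ = 0.379 Ω

0.379 Ω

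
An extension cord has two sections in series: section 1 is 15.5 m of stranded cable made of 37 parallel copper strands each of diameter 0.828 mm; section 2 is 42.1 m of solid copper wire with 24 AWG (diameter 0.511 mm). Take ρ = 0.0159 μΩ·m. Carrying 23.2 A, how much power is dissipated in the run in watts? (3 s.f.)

ρ = 0.0159 μΩ·m = 1.59×10^-8 Ω·m
Section 1: A_strand = π(4.1400e-04)² = 5.385e-07 m²; R₁ = ρL/(N·A_s) = (1.59×10^-8)(15.5)/(37×5.385e-07) = 0.01237 Ω
Section 2: A = π(0.511/2 mm)² = π(2.5550e-04 m)² = 2.051e-07 m²
R₂ = (1.59×10^-8)(42.1)/(2.051e-07) = 3.264 Ω
R = R₁ + R₂ = 3.276 Ω
P = I²R = (23.2)² × 3.276 = 1760 W

1760 W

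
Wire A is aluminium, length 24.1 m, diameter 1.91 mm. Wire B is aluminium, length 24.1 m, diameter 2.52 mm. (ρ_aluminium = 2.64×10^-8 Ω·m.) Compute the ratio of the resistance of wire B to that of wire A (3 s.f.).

0.574

R ∝ ρL/d², so R_B/R_A = (d_A/d_B)²
= (1.91/2.52)² = 0.574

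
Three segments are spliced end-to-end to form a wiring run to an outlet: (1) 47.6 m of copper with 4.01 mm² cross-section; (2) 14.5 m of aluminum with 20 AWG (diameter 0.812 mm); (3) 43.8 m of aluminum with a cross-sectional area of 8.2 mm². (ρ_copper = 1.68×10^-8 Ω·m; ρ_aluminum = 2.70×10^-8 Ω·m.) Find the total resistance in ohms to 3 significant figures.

Seg 1: A = 4.01 mm² = 4.010e-06 m²
R_1 = (1.68×10^-8)(47.6)/(4.010e-06) = 0.1994 Ω
Seg 2: A = π(0.812/2 mm)² = π(4.0600e-04 m)² = 5.178e-07 m²
R_2 = (2.70×10^-8)(14.5)/(5.178e-07) = 0.756 Ω
Seg 3: A = 8.2 mm² = 8.200e-06 m²
R_3 = (2.70×10^-8)(43.8)/(8.200e-06) = 0.1442 Ω
R_total = R_1 + R_2 + R_3 = 1.10 Ω

1.10 Ω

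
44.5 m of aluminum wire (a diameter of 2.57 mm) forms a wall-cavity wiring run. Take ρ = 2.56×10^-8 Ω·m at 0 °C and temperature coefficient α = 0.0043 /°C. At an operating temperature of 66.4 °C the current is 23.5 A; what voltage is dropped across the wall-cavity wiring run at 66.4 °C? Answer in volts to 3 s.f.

A = π(d/2)² = π(1.2850e-03 m)² = 5.187e-06 m²
R₍0₎ = ρL/A = (2.56×10^-8)(44.5)/(5.187e-06) = 0.2196 Ω
R₍66.4₎ = R₍0₎(1 + αΔT) = 0.2196 × (1 + 0.0043×66.4) = 0.2823 Ω
V = IR = 23.5 × 0.2823 = 6.63 V

6.63 V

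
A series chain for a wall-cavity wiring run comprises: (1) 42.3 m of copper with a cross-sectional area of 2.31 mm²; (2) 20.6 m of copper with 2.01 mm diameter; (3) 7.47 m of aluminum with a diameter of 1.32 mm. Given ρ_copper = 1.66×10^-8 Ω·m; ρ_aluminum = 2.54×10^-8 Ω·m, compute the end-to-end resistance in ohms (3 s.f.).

0.550 Ω

Seg 1: A = 2.31 mm² = 2.310e-06 m²
R_1 = (1.66×10^-8)(42.3)/(2.310e-06) = 0.304 Ω
Seg 2: A = π(d/2)² = π(1.0050e-03 m)² = 3.173e-06 m²
R_2 = (1.66×10^-8)(20.6)/(3.173e-06) = 0.1078 Ω
Seg 3: A = π(d/2)² = π(6.6000e-04 m)² = 1.368e-06 m²
R_3 = (2.54×10^-8)(7.47)/(1.368e-06) = 0.1386 Ω
R_total = R_1 + R_2 + R_3 = 0.550 Ω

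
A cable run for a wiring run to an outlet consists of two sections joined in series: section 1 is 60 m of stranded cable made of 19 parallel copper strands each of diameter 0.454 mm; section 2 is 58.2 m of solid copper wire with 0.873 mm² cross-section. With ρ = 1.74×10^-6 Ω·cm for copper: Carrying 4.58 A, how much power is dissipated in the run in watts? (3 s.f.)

ρ = 1.74×10^-6 Ω·cm = 1.74×10^-8 Ω·m
Section 1: A_strand = π(2.2700e-04)² = 1.619e-07 m²; R₁ = ρL/(N·A_s) = (1.74×10^-8)(60)/(19×1.619e-07) = 0.3394 Ω
Section 2: A = 0.873 mm² = 8.730e-07 m²
R₂ = (1.74×10^-8)(58.2)/(8.730e-07) = 1.16 Ω
R = R₁ + R₂ = 1.499 Ω
P = I²R = (4.58)² × 1.499 = 31.5 W

31.5 W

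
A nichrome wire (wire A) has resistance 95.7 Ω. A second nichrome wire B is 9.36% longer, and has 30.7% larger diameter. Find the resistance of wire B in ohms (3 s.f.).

R ∝ L/d², so R_B/R_A = (1 + 9.36/100) × (1 + 30.7/100)⁻²
= 1.094 × 0.5854 = 0.6402
R_B = 0.6402 × 95.7 = 61.3 Ω

61.3 Ω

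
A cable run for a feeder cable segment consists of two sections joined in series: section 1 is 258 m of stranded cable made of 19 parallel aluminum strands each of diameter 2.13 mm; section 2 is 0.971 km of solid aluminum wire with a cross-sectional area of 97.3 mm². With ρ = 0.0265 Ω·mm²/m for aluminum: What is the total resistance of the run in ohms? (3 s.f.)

ρ = 0.0265 Ω·mm²/m = 2.65×10^-8 Ω·m
Section 1: A_strand = π(1.0650e-03)² = 3.563e-06 m²; R₁ = ρL/(N·A_s) = (2.65×10^-8)(258)/(19×3.563e-06) = 0.101 Ω
Section 2: A = 97.3 mm² = 9.730e-05 m²
R₂ = (2.65×10^-8)(971)/(9.730e-05) = 0.2645 Ω
R = R₁ + R₂ = 0.365 Ω

0.365 Ω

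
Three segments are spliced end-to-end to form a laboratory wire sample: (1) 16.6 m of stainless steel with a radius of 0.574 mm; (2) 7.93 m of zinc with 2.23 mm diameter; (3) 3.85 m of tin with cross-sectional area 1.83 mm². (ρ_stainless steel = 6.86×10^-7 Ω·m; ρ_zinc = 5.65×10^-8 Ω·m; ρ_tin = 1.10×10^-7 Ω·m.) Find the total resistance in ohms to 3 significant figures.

11.3 Ω

Seg 1: A = πr² = π(5.7400e-04 m)² = 1.035e-06 m²
R_1 = (6.86×10^-7)(16.6)/(1.035e-06) = 11 Ω
Seg 2: A = π(d/2)² = π(1.1150e-03 m)² = 3.906e-06 m²
R_2 = (5.65×10^-8)(7.93)/(3.906e-06) = 0.1147 Ω
Seg 3: A = 1.83 mm² = 1.830e-06 m²
R_3 = (1.10×10^-7)(3.85)/(1.830e-06) = 0.2314 Ω
R_total = R_1 + R_2 + R_3 = 11.3 Ω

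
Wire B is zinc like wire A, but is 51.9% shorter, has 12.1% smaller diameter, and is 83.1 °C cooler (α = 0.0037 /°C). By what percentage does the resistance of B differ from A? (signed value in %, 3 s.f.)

R ∝ ρL/d² with ρ ∝ (1+αΔT), so R_B/R_A = (1 − 51.9/100) × (1 − 12.1/100)⁻² × (1 − 0.0037×83.1)
= 0.481 × 1.294 × 0.6925 = 0.4311
(R_B − R_A)/R_A = 0.4311 − 1 = -56.9%

-56.9%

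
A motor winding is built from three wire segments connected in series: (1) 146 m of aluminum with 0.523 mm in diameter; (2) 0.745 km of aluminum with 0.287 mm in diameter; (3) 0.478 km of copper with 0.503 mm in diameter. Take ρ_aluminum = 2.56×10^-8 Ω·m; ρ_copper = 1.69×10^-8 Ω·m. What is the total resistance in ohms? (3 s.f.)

353 Ω

Seg 1: A = π(d/2)² = π(2.6150e-04 m)² = 2.148e-07 m²
R_1 = (2.56×10^-8)(146)/(2.148e-07) = 17.4 Ω
Seg 2: A = π(d/2)² = π(1.4350e-04 m)² = 6.469e-08 m²
R_2 = (2.56×10^-8)(745)/(6.469e-08) = 294.8 Ω
Seg 3: A = π(d/2)² = π(2.5150e-04 m)² = 1.987e-07 m²
R_3 = (1.69×10^-8)(478)/(1.987e-07) = 40.65 Ω
R_total = R_1 + R_2 + R_3 = 353 Ω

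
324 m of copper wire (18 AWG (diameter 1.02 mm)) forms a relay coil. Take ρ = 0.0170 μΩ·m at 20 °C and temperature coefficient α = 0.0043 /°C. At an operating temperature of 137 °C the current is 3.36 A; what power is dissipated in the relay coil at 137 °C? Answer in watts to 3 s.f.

ρ = 0.0170 μΩ·m = 1.70×10^-8 Ω·m
A = π(1.02/2 mm)² = π(5.1000e-04 m)² = 8.171e-07 m²
R₍20₎ = ρL/A = (1.70×10^-8)(324)/(8.171e-07) = 6.741 Ω
R₍137₎ = R₍20₎(1 + αΔT) = 6.741 × (1 + 0.0043×117) = 10.13 Ω
P = I²R = (3.36)² × 10.13 = 114 W

114 W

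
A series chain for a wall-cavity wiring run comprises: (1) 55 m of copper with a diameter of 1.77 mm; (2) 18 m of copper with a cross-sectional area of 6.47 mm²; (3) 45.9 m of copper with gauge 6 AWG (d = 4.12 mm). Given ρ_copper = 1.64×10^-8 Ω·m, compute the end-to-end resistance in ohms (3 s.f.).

0.469 Ω

Seg 1: A = π(d/2)² = π(8.8500e-04 m)² = 2.461e-06 m²
R_1 = (1.64×10^-8)(55)/(2.461e-06) = 0.3666 Ω
Seg 2: A = 6.47 mm² = 6.470e-06 m²
R_2 = (1.64×10^-8)(18)/(6.470e-06) = 0.04563 Ω
Seg 3: A = π(4.12/2 mm)² = π(2.0600e-03 m)² = 1.333e-05 m²
R_3 = (1.64×10^-8)(45.9)/(1.333e-05) = 0.05646 Ω
R_total = R_1 + R_2 + R_3 = 0.469 Ω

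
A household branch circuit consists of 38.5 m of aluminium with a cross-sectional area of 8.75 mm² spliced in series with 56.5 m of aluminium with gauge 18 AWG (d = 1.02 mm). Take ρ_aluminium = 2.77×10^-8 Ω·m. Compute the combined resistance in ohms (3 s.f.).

2.04 Ω

Segment 1: A = 8.75 mm² = 8.750e-06 m²
R₁ = ρL/A = (2.77×10^-8)(38.5)/(8.750e-06) = 0.1219 Ω
Segment 2: A = π(1.02/2 mm)² = π(5.1000e-04 m)² = 8.171e-07 m²
R₂ = (2.77×10^-8)(56.5)/(8.171e-07) = 1.915 Ω
R = R₁ + R₂ = 2.04 Ω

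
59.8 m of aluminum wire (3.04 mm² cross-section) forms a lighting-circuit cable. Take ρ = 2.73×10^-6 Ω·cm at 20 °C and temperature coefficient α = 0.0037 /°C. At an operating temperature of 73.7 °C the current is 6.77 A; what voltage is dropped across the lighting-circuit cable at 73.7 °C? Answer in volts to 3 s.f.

4.36 V

ρ = 2.73×10^-6 Ω·cm = 2.73×10^-8 Ω·m
A = 3.04 mm² = 3.040e-06 m²
R₍20₎ = ρL/A = (2.73×10^-8)(59.8)/(3.040e-06) = 0.537 Ω
R₍73.7₎ = R₍20₎(1 + αΔT) = 0.537 × (1 + 0.0037×53.7) = 0.6437 Ω
V = IR = 6.77 × 0.6437 = 4.36 V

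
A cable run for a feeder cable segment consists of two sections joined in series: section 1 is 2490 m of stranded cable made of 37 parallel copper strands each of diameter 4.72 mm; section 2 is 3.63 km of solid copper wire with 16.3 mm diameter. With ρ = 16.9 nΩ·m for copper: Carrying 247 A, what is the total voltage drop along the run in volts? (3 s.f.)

88.7 V

ρ = 16.9 nΩ·m = 1.69×10^-8 Ω·m
Section 1: A_strand = π(2.3600e-03)² = 1.750e-05 m²; R₁ = ρL/(N·A_s) = (1.69×10^-8)(2490)/(37×1.750e-05) = 0.065 Ω
Section 2: A = π(d/2)² = π(8.1500e-03 m)² = 2.087e-04 m²
R₂ = (1.69×10^-8)(3630)/(2.087e-04) = 0.294 Ω
R = R₁ + R₂ = 0.359 Ω
V = IR = 247 × 0.359 = 88.7 V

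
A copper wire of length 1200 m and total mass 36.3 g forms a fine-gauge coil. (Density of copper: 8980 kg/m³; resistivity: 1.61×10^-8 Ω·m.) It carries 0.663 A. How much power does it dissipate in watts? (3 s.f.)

2520 W

A = m/(density·L) = 0.0363/(8980×1200) = 3.3686e-09 m²
R = ρL/A = (1.61×10^-8)(1200)/(3.3686e-09) = 5735 Ω
P = I²R = (0.663)² × 5735 = 2520 W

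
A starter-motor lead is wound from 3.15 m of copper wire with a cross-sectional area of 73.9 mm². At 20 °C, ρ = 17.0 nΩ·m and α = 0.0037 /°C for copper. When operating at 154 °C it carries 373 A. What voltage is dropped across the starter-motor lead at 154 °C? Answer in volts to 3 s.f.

ρ = 17.0 nΩ·m = 1.70×10^-8 Ω·m
A = 73.9 mm² = 7.390e-05 m²
R₍20₎ = ρL/A = (1.70×10^-8)(3.15)/(7.390e-05) = 7.246×10^-4 Ω
R₍154₎ = R₍20₎(1 + αΔT) = 7.246×10^-4 × (1 + 0.0037×134) = 0.001084 Ω
V = IR = 373 × 0.001084 = 0.404 V

0.404 V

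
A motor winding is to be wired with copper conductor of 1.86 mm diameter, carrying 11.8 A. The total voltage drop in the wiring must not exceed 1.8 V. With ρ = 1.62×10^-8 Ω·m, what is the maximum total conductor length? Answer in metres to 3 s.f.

A = π(d/2)² = π(9.3000e-04 m)² = 2.717e-06 m²
L_max = V_max·A/(1·ρI) = (1.8)(2.717e-06)/(1.62×10^-8×11.8) = 25.6 m

25.6 m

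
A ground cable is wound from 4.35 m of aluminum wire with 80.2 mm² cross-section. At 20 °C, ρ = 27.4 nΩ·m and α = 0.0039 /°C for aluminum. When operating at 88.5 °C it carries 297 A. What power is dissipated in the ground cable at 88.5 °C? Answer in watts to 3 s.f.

ρ = 27.4 nΩ·m = 2.74×10^-8 Ω·m
A = 80.2 mm² = 8.020e-05 m²
R₍20₎ = ρL/A = (2.74×10^-8)(4.35)/(8.020e-05) = 0.001486 Ω
R₍88.5₎ = R₍20₎(1 + αΔT) = 0.001486 × (1 + 0.0039×68.5) = 0.001883 Ω
P = I²R = (297)² × 0.001883 = 166 W

166 W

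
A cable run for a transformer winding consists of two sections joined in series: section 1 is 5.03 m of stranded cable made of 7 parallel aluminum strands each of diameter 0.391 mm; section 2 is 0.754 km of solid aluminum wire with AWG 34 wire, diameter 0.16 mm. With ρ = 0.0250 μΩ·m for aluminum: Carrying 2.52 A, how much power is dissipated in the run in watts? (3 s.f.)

5950 W

ρ = 0.0250 μΩ·m = 2.50×10^-8 Ω·m
Section 1: A_strand = π(1.9550e-04)² = 1.201e-07 m²; R₁ = ρL/(N·A_s) = (2.50×10^-8)(5.03)/(7×1.201e-07) = 0.1496 Ω
Section 2: A = π(0.16/2 mm)² = π(8.0000e-05 m)² = 2.011e-08 m²
R₂ = (2.50×10^-8)(754)/(2.011e-08) = 937.5 Ω
R = R₁ + R₂ = 937.7 Ω
P = I²R = (2.52)² × 937.7 = 5950 W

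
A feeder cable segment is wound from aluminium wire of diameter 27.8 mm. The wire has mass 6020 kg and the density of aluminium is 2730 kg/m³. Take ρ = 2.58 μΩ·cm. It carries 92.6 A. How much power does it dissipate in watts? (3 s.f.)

ρ = 2.58 μΩ·cm = 2.58×10^-8 Ω·m
A = π(d/2)² = π(1.3900e-02 m)² = 6.0699e-04 m²
L = m/(density·A) = 6020/(2730×6.0699e-04) = 3633 m
R = ρL/A = (2.58×10^-8)(3633)/(6.0699e-04) = 0.1544 Ω
P = I²R = (92.6)² × 0.1544 = 1320 W

1320 W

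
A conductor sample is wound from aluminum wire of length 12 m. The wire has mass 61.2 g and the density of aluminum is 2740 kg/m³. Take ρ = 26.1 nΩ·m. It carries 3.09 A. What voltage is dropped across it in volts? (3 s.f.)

ρ = 26.1 nΩ·m = 2.61×10^-8 Ω·m
A = m/(density·L) = 0.0612/(2740×12) = 1.8613e-06 m²
R = ρL/A = (2.61×10^-8)(12)/(1.8613e-06) = 0.1683 Ω
V = IR = 3.09 × 0.1683 = 0.520 V

0.520 V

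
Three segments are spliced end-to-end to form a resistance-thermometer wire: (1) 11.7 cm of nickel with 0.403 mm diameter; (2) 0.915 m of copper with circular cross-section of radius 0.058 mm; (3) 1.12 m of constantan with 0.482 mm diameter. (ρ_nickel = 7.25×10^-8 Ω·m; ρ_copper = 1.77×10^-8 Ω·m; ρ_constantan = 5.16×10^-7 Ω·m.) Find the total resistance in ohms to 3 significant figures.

4.77 Ω

Seg 1: A = π(d/2)² = π(2.0150e-04 m)² = 1.276e-07 m²
R_1 = (7.25×10^-8)(0.117)/(1.276e-07) = 0.0665 Ω
Seg 2: A = πr² = π(5.8000e-05 m)² = 1.057e-08 m²
R_2 = (1.77×10^-8)(0.915)/(1.057e-08) = 1.532 Ω
Seg 3: A = π(d/2)² = π(2.4100e-04 m)² = 1.825e-07 m²
R_3 = (5.16×10^-7)(1.12)/(1.825e-07) = 3.167 Ω
R_total = R_1 + R_2 + R_3 = 4.77 Ω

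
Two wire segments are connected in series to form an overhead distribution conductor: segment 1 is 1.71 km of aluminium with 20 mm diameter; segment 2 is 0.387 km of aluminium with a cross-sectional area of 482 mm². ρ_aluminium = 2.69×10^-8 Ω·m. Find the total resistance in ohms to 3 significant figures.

Segment 1: A = π(d/2)² = π(1.0000e-02 m)² = 3.142e-04 m²
R₁ = ρL/A = (2.69×10^-8)(1710)/(3.142e-04) = 0.1464 Ω
Segment 2: A = 482 mm² = 4.820e-04 m²
R₂ = (2.69×10^-8)(387)/(4.820e-04) = 0.0216 Ω
R = R₁ + R₂ = 0.168 Ω

0.168 Ω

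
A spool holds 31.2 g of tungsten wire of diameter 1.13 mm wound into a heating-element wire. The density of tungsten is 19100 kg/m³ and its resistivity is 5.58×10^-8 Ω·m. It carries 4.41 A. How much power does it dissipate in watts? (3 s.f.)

A = π(d/2)² = π(5.6500e-04 m)² = 1.0029e-06 m²
L = m/(density·A) = 0.0312/(19100×1.0029e-06) = 1.629 m
R = ρL/A = (5.58×10^-8)(1.629)/(1.0029e-06) = 0.09063 Ω
P = I²R = (4.41)² × 0.09063 = 1.76 W

1.76 W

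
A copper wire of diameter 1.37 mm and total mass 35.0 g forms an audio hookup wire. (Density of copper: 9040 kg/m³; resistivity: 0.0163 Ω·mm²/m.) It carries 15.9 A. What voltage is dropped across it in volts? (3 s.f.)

ρ = 0.0163 Ω·mm²/m = 1.63×10^-8 Ω·m
A = π(d/2)² = π(6.8500e-04 m)² = 1.4741e-06 m²
L = m/(density·A) = 0.035/(9040×1.4741e-06) = 2.626 m
R = ρL/A = (1.63×10^-8)(2.626)/(1.4741e-06) = 0.02904 Ω
V = IR = 15.9 × 0.02904 = 0.462 V

0.462 V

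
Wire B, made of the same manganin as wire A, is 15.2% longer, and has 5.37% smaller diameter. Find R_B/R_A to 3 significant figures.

R ∝ L/d², so R_B/R_A = (1 + 15.2/100) × (1 − 5.37/100)⁻²
= 1.152 × 1.117 = 1.29

1.29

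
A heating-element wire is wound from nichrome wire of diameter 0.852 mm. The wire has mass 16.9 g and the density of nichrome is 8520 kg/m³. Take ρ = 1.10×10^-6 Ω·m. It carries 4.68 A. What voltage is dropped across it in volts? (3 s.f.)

31.4 V

A = π(d/2)² = π(4.2600e-04 m)² = 5.7012e-07 m²
L = m/(density·A) = 0.0169/(8520×5.7012e-07) = 3.479 m
R = ρL/A = (1.10×10^-6)(3.479)/(5.7012e-07) = 6.713 Ω
V = IR = 4.68 × 6.713 = 31.4 V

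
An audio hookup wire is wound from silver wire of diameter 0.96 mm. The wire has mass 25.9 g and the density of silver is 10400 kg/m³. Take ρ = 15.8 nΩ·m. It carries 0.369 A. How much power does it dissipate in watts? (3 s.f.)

ρ = 15.8 nΩ·m = 1.58×10^-8 Ω·m
A = π(d/2)² = π(4.8000e-04 m)² = 7.2382e-07 m²
L = m/(density·A) = 0.0259/(10400×7.2382e-07) = 3.441 m
R = ρL/A = (1.58×10^-8)(3.441)/(7.2382e-07) = 0.0751 Ω
P = I²R = (0.369)² × 0.0751 = 0.0102 W

0.0102 W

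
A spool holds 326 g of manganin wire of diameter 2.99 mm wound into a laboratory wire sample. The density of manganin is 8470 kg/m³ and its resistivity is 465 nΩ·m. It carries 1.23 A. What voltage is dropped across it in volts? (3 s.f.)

ρ = 465 nΩ·m = 4.65×10^-7 Ω·m
A = π(d/2)² = π(1.4950e-03 m)² = 7.0215e-06 m²
L = m/(density·A) = 0.326/(8470×7.0215e-06) = 5.482 m
R = ρL/A = (4.65×10^-7)(5.482)/(7.0215e-06) = 0.363 Ω
V = IR = 1.23 × 0.363 = 0.447 V

0.447 V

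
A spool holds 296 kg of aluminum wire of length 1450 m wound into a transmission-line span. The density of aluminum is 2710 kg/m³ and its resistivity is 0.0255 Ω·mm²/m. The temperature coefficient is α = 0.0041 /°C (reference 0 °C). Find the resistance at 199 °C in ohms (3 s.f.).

0.891 Ω

ρ = 0.0255 Ω·mm²/m = 2.55×10^-8 Ω·m
A = m/(density·L) = 296/(2710×1450) = 7.5328e-05 m²
R = ρL/A = (2.55×10^-8)(1450)/(7.5328e-05) = 0.4909 Ω
R(199 °C) = 0.4909 × (1 + 0.0041×199) = 0.891 Ω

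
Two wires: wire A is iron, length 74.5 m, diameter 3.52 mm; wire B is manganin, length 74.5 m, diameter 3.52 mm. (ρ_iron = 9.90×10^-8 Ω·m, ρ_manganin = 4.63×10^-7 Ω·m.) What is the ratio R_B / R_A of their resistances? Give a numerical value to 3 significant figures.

R ∝ ρL/d², so R_B/R_A = (ρ_B/ρ_A)
= (4.63×10^-7/9.90×10^-8) = 4.68

4.68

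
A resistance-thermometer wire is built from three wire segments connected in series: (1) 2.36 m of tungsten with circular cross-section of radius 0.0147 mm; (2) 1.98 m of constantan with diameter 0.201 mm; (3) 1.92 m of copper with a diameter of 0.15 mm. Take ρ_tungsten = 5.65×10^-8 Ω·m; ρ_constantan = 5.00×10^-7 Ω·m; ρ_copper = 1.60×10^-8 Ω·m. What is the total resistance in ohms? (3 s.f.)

229 Ω

Seg 1: A = πr² = π(1.4700e-05 m)² = 6.789e-10 m²
R_1 = (5.65×10^-8)(2.36)/(6.789e-10) = 196.4 Ω
Seg 2: A = π(d/2)² = π(1.0050e-04 m)² = 3.173e-08 m²
R_2 = (5.00×10^-7)(1.98)/(3.173e-08) = 31.2 Ω
Seg 3: A = π(d/2)² = π(7.5000e-05 m)² = 1.767e-08 m²
R_3 = (1.60×10^-8)(1.92)/(1.767e-08) = 1.738 Ω
R_total = R_1 + R_2 + R_3 = 229 Ω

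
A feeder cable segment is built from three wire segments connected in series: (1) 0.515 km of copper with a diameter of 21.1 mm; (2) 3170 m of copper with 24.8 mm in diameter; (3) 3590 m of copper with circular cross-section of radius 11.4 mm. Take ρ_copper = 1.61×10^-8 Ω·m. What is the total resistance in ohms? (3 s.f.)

Seg 1: A = π(d/2)² = π(1.0550e-02 m)² = 3.497e-04 m²
R_1 = (1.61×10^-8)(515)/(3.497e-04) = 0.02371 Ω
Seg 2: A = π(d/2)² = π(1.2400e-02 m)² = 4.831e-04 m²
R_2 = (1.61×10^-8)(3170)/(4.831e-04) = 0.1057 Ω
Seg 3: A = πr² = π(1.1400e-02 m)² = 4.083e-04 m²
R_3 = (1.61×10^-8)(3590)/(4.083e-04) = 0.1416 Ω
R_total = R_1 + R_2 + R_3 = 0.271 Ω

0.271 Ω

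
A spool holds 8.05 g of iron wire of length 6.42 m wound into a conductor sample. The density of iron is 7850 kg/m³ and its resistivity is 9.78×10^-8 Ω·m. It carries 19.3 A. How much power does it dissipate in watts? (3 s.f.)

1460 W

A = m/(density·L) = 0.00805/(7850×6.42) = 1.5973e-07 m²
R = ρL/A = (9.78×10^-8)(6.42)/(1.5973e-07) = 3.931 Ω
P = I²R = (19.3)² × 3.931 = 1460 W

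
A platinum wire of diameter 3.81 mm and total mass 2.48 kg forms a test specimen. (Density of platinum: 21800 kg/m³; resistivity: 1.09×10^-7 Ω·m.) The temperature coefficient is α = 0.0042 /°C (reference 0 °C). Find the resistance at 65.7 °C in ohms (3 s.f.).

0.122 Ω

A = π(d/2)² = π(1.9050e-03 m)² = 1.1401e-05 m²
L = m/(density·A) = 2.48/(21800×1.1401e-05) = 9.978 m
R = ρL/A = (1.09×10^-7)(9.978)/(1.1401e-05) = 0.0954 Ω
R(65.7 °C) = 0.0954 × (1 + 0.0042×65.7) = 0.122 Ω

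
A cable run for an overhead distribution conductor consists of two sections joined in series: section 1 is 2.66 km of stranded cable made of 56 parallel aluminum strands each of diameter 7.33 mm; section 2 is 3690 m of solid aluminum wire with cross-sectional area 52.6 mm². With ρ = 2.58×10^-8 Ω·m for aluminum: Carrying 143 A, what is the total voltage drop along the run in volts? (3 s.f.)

263 V

Section 1: A_strand = π(3.6650e-03)² = 4.220e-05 m²; R₁ = ρL/(N·A_s) = (2.58×10^-8)(2660)/(56×4.220e-05) = 0.02904 Ω
Section 2: A = 52.6 mm² = 5.260e-05 m²
R₂ = (2.58×10^-8)(3690)/(5.260e-05) = 1.81 Ω
R = R₁ + R₂ = 1.839 Ω
V = IR = 143 × 1.839 = 263 V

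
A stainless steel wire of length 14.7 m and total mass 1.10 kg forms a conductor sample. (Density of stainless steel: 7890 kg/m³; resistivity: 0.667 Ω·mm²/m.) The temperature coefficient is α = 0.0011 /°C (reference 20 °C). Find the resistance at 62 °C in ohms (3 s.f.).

1.08 Ω

ρ = 0.667 Ω·mm²/m = 6.67×10^-7 Ω·m
A = m/(density·L) = 1.1/(7890×14.7) = 9.4841e-06 m²
R = ρL/A = (6.67×10^-7)(14.7)/(9.4841e-06) = 1.034 Ω
R(62 °C) = 1.034 × (1 + 0.0011×42) = 1.08 Ω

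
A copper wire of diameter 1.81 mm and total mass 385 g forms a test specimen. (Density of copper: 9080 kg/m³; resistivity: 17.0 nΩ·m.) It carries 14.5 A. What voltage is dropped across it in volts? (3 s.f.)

ρ = 17.0 nΩ·m = 1.70×10^-8 Ω·m
A = π(d/2)² = π(9.0500e-04 m)² = 2.5730e-06 m²
L = m/(density·A) = 0.385/(9080×2.5730e-06) = 16.48 m
R = ρL/A = (1.70×10^-8)(16.48)/(2.5730e-06) = 0.1089 Ω
V = IR = 14.5 × 0.1089 = 1.58 V

1.58 V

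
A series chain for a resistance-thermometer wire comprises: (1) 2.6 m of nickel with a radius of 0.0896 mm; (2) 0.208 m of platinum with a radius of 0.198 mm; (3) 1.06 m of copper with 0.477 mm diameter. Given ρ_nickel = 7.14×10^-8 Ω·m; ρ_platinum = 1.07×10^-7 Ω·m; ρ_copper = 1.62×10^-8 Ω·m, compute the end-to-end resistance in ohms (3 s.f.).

7.64 Ω

Seg 1: A = πr² = π(8.9600e-05 m)² = 2.522e-08 m²
R_1 = (7.14×10^-8)(2.6)/(2.522e-08) = 7.36 Ω
Seg 2: A = πr² = π(1.9800e-04 m)² = 1.232e-07 m²
R_2 = (1.07×10^-7)(0.208)/(1.232e-07) = 0.1807 Ω
Seg 3: A = π(d/2)² = π(2.3850e-04 m)² = 1.787e-07 m²
R_3 = (1.62×10^-8)(1.06)/(1.787e-07) = 0.09609 Ω
R_total = R_1 + R_2 + R_3 = 7.64 Ω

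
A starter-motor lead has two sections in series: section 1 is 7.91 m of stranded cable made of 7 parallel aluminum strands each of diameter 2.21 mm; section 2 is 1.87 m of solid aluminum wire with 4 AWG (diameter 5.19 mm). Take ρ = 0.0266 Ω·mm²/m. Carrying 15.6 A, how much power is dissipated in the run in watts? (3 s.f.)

ρ = 0.0266 Ω·mm²/m = 2.66×10^-8 Ω·m
Section 1: A_strand = π(1.1050e-03)² = 3.836e-06 m²; R₁ = ρL/(N·A_s) = (2.66×10^-8)(7.91)/(7×3.836e-06) = 0.007836 Ω
Section 2: A = π(5.19/2 mm)² = π(2.5950e-03 m)² = 2.116e-05 m²
R₂ = (2.66×10^-8)(1.87)/(2.116e-05) = 0.002351 Ω
R = R₁ + R₂ = 0.01019 Ω
P = I²R = (15.6)² × 0.01019 = 2.48 W

2.48 W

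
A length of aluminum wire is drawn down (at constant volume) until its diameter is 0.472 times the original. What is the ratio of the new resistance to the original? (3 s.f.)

20.1

Volume constant ⇒ L' = L/r² with r = 0.472. R' = ρL'/A' = ρ(L/r²)/(πr²d₀²/4) = R/r⁴.
Factor = 20.1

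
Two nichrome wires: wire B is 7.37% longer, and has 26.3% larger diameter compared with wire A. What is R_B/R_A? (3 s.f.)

0.673

R ∝ L/d², so R_B/R_A = (1 + 7.37/100) × (1 + 26.3/100)⁻²
= 1.074 × 0.6269 = 0.673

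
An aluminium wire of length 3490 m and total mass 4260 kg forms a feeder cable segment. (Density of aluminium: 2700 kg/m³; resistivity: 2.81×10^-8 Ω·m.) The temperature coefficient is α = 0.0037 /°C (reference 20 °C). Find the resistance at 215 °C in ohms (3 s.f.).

A = m/(density·L) = 4260/(2700×3490) = 4.5209e-04 m²
R = ρL/A = (2.81×10^-8)(3490)/(4.5209e-04) = 0.2169 Ω
R(215 °C) = 0.2169 × (1 + 0.0037×195) = 0.373 Ω

0.373 Ω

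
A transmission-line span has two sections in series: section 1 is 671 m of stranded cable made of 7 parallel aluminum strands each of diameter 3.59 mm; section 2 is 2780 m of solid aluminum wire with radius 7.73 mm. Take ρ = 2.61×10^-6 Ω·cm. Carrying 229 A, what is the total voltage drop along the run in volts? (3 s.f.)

145 V

ρ = 2.61×10^-6 Ω·cm = 2.61×10^-8 Ω·m
Section 1: A_strand = π(1.7950e-03)² = 1.012e-05 m²; R₁ = ρL/(N·A_s) = (2.61×10^-8)(671)/(7×1.012e-05) = 0.2472 Ω
Section 2: A = πr² = π(7.7300e-03 m)² = 1.877e-04 m²
R₂ = (2.61×10^-8)(2780)/(1.877e-04) = 0.3865 Ω
R = R₁ + R₂ = 0.6337 Ω
V = IR = 229 × 0.6337 = 145 V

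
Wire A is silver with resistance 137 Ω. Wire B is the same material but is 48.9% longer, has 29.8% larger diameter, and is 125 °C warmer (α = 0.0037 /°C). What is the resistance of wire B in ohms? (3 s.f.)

177 Ω

R ∝ ρL/d² with ρ ∝ (1+αΔT), so R_B/R_A = (1 + 48.9/100) × (1 + 29.8/100)⁻² × (1 + 0.0037×125)
= 1.489 × 0.5935 × 1.462 = 1.292
R_B = 1.292 × 137 = 177 Ω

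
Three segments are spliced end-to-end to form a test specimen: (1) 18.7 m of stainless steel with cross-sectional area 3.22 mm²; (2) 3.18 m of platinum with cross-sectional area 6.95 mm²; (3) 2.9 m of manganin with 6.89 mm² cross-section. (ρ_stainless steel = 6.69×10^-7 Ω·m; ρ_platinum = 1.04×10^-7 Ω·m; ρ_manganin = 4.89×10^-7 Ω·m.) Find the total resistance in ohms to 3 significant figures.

Seg 1: A = 3.22 mm² = 3.220e-06 m²
R_1 = (6.69×10^-7)(18.7)/(3.220e-06) = 3.885 Ω
Seg 2: A = 6.95 mm² = 6.950e-06 m²
R_2 = (1.04×10^-7)(3.18)/(6.950e-06) = 0.04759 Ω
Seg 3: A = 6.89 mm² = 6.890e-06 m²
R_3 = (4.89×10^-7)(2.9)/(6.890e-06) = 0.2058 Ω
R_total = R_1 + R_2 + R_3 = 4.14 Ω

4.14 Ω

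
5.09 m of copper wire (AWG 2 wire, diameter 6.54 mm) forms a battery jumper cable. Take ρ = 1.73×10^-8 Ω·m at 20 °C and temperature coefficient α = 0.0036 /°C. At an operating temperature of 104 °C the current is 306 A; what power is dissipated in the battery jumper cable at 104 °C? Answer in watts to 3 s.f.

A = π(6.54/2 mm)² = π(3.2700e-03 m)² = 3.359e-05 m²
R₍20₎ = ρL/A = (1.73×10^-8)(5.09)/(3.359e-05) = 0.002621 Ω
R₍104₎ = R₍20₎(1 + αΔT) = 0.002621 × (1 + 0.0036×84) = 0.003414 Ω
P = I²R = (306)² × 0.003414 = 320 W

320 W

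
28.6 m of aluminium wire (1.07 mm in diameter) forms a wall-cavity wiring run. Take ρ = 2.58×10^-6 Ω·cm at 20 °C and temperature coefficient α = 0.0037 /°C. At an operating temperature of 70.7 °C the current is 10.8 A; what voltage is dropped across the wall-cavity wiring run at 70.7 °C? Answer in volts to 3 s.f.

10.5 V

ρ = 2.58×10^-6 Ω·cm = 2.58×10^-8 Ω·m
A = π(d/2)² = π(5.3500e-04 m)² = 8.992e-07 m²
R₍20₎ = ρL/A = (2.58×10^-8)(28.6)/(8.992e-07) = 0.8206 Ω
R₍70.7₎ = R₍20₎(1 + αΔT) = 0.8206 × (1 + 0.0037×50.7) = 0.9745 Ω
V = IR = 10.8 × 0.9745 = 10.5 V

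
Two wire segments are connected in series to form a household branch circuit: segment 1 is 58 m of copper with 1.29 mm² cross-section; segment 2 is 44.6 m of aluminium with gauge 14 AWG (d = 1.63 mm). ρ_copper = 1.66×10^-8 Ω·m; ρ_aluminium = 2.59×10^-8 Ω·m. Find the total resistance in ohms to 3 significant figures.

1.30 Ω

Segment 1: A = 1.29 mm² = 1.290e-06 m²
R₁ = ρL/A = (1.66×10^-8)(58)/(1.290e-06) = 0.7464 Ω
Segment 2: A = π(1.63/2 mm)² = π(8.1500e-04 m)² = 2.087e-06 m²
R₂ = (2.59×10^-8)(44.6)/(2.087e-06) = 0.5536 Ω
R = R₁ + R₂ = 1.30 Ω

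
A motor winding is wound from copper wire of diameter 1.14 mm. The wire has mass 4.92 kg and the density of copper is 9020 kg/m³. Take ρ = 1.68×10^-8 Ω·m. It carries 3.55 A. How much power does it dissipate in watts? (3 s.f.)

A = π(d/2)² = π(5.7000e-04 m)² = 1.0207e-06 m²
L = m/(density·A) = 4.92/(9020×1.0207e-06) = 534.4 m
R = ρL/A = (1.68×10^-8)(534.4)/(1.0207e-06) = 8.796 Ω
P = I²R = (3.55)² × 8.796 = 111 W

111 W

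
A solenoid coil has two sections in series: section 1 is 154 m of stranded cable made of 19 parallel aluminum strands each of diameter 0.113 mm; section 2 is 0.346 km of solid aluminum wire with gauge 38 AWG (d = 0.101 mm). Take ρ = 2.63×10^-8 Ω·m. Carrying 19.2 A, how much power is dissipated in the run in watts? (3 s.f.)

4.27×10^5 W

Section 1: A_strand = π(5.6500e-05)² = 1.003e-08 m²; R₁ = ρL/(N·A_s) = (2.63×10^-8)(154)/(19×1.003e-08) = 21.26 Ω
Section 2: A = π(0.101/2 mm)² = π(5.0500e-05 m)² = 8.012e-09 m²
R₂ = (2.63×10^-8)(346)/(8.012e-09) = 1136 Ω
R = R₁ + R₂ = 1157 Ω
P = I²R = (19.2)² × 1157 = 4.27×10^5 W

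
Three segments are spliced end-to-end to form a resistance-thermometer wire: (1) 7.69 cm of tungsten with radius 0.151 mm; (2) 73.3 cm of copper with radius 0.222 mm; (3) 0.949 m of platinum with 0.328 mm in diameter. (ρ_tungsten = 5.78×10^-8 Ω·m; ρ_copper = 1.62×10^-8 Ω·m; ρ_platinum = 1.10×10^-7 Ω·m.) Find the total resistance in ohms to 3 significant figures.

Seg 1: A = πr² = π(1.5100e-04 m)² = 7.163e-08 m²
R_1 = (5.78×10^-8)(0.0769)/(7.163e-08) = 0.06205 Ω
Seg 2: A = πr² = π(2.2200e-04 m)² = 1.548e-07 m²
R_2 = (1.62×10^-8)(0.733)/(1.548e-07) = 0.07669 Ω
Seg 3: A = π(d/2)² = π(1.6400e-04 m)² = 8.450e-08 m²
R_3 = (1.10×10^-7)(0.949)/(8.450e-08) = 1.235 Ω
R_total = R_1 + R_2 + R_3 = 1.37 Ω

1.37 Ω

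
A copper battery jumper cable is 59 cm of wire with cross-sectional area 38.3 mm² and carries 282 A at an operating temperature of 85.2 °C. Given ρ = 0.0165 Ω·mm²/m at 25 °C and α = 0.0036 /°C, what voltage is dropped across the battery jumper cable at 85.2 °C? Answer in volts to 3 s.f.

ρ = 0.0165 Ω·mm²/m = 1.65×10^-8 Ω·m
A = 38.3 mm² = 3.830e-05 m²
R₍25₎ = ρL/A = (1.65×10^-8)(0.59)/(3.830e-05) = 2.542×10^-4 Ω
R₍85.2₎ = R₍25₎(1 + αΔT) = 2.542×10^-4 × (1 + 0.0036×60.2) = 3.093×10^-4 Ω
V = IR = 282 × 3.093×10^-4 = 0.0872 V

0.0872 V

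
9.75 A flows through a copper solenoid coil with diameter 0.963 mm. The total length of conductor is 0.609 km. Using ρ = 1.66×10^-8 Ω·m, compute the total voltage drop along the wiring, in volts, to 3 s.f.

A = π(d/2)² = π(4.8150e-04 m)² = 7.284e-07 m²
R = ρL/A = (1.66×10^-8)(609)/(7.284e-07) = 13.88 Ω
V = IR = 9.75 × 13.88 = 135 V

135 V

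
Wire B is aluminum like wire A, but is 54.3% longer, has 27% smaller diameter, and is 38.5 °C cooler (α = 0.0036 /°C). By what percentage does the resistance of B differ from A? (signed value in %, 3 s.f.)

R ∝ ρL/d² with ρ ∝ (1+αΔT), so R_B/R_A = (1 + 54.3/100) × (1 − 27/100)⁻² × (1 − 0.0036×38.5)
= 1.543 × 1.877 × 0.8614 = 2.494
(R_B − R_A)/R_A = 2.494 − 1 = 149%

149%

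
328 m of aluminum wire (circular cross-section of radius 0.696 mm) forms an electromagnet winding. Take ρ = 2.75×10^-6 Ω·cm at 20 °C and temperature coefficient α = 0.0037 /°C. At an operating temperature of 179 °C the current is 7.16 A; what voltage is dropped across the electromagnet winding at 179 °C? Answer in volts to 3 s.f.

ρ = 2.75×10^-6 Ω·cm = 2.75×10^-8 Ω·m
A = πr² = π(6.9600e-04 m)² = 1.522e-06 m²
R₍20₎ = ρL/A = (2.75×10^-8)(328)/(1.522e-06) = 5.927 Ω
R₍179₎ = R₍20₎(1 + αΔT) = 5.927 × (1 + 0.0037×159) = 9.414 Ω
V = IR = 7.16 × 9.414 = 67.4 V

67.4 V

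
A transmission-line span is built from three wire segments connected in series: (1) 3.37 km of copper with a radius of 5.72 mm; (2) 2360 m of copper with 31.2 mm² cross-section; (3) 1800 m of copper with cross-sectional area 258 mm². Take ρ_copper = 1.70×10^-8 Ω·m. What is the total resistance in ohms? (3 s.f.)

Seg 1: A = πr² = π(5.7200e-03 m)² = 1.028e-04 m²
R_1 = (1.70×10^-8)(3370)/(1.028e-04) = 0.5574 Ω
Seg 2: A = 31.2 mm² = 3.120e-05 m²
R_2 = (1.70×10^-8)(2360)/(3.120e-05) = 1.286 Ω
Seg 3: A = 258 mm² = 2.580e-04 m²
R_3 = (1.70×10^-8)(1800)/(2.580e-04) = 0.1186 Ω
R_total = R_1 + R_2 + R_3 = 1.96 Ω

1.96 Ω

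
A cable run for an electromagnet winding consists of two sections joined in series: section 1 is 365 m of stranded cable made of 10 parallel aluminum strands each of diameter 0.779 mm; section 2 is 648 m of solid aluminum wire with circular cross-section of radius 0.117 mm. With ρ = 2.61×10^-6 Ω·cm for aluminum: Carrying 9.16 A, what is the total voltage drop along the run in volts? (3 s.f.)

ρ = 2.61×10^-6 Ω·cm = 2.61×10^-8 Ω·m
Section 1: A_strand = π(3.8950e-04)² = 4.766e-07 m²; R₁ = ρL/(N·A_s) = (2.61×10^-8)(365)/(10×4.766e-07) = 1.999 Ω
Section 2: A = πr² = π(1.1700e-04 m)² = 4.301e-08 m²
R₂ = (2.61×10^-8)(648)/(4.301e-08) = 393.3 Ω
R = R₁ + R₂ = 395.3 Ω
V = IR = 9.16 × 395.3 = 3620 V

3620 V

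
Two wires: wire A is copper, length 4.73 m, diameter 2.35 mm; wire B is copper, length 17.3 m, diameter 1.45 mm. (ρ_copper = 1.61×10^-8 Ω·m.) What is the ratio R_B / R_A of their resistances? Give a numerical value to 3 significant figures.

9.61

R ∝ ρL/d², so R_B/R_A = (L_B/L_A) × (d_A/d_B)²
= (17.3/4.73) × (2.35/1.45)² = 9.61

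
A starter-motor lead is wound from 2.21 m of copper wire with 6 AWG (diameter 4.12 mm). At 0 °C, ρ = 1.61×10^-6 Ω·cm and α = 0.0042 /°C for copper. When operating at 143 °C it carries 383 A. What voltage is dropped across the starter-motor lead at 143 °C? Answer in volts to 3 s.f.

ρ = 1.61×10^-6 Ω·cm = 1.61×10^-8 Ω·m
A = π(4.12/2 mm)² = π(2.0600e-03 m)² = 1.333e-05 m²
R₍0₎ = ρL/A = (1.61×10^-8)(2.21)/(1.333e-05) = 0.002669 Ω
R₍143₎ = R₍0₎(1 + αΔT) = 0.002669 × (1 + 0.0042×143) = 0.004272 Ω
V = IR = 383 × 0.004272 = 1.64 V

1.64 V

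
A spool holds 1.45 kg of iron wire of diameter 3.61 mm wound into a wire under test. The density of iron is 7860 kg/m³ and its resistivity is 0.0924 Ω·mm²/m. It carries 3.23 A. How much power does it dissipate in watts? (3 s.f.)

ρ = 0.0924 Ω·mm²/m = 9.24×10^-8 Ω·m
A = π(d/2)² = π(1.8050e-03 m)² = 1.0235e-05 m²
L = m/(density·A) = 1.45/(7860×1.0235e-05) = 18.02 m
R = ρL/A = (9.24×10^-8)(18.02)/(1.0235e-05) = 0.1627 Ω
P = I²R = (3.23)² × 0.1627 = 1.70 W

1.70 W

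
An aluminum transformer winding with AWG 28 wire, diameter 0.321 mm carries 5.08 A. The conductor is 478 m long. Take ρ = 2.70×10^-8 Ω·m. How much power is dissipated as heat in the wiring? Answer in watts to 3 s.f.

A = π(0.321/2 mm)² = π(1.6050e-04 m)² = 8.093e-08 m²
R = ρL/A = (2.70×10^-8)(478)/(8.093e-08) = 159.5 Ω
P = I²R = (5.08)² × 159.5 = 4120 W

4120 W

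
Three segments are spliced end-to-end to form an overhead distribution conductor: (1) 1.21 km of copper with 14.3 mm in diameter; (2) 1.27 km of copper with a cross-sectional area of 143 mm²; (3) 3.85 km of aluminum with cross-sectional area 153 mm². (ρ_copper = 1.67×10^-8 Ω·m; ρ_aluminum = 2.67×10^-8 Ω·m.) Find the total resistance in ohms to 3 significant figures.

0.946 Ω

Seg 1: A = π(d/2)² = π(7.1500e-03 m)² = 1.606e-04 m²
R_1 = (1.67×10^-8)(1210)/(1.606e-04) = 0.1258 Ω
Seg 2: A = 143 mm² = 1.430e-04 m²
R_2 = (1.67×10^-8)(1270)/(1.430e-04) = 0.1483 Ω
Seg 3: A = 153 mm² = 1.530e-04 m²
R_3 = (2.67×10^-8)(3850)/(1.530e-04) = 0.6719 Ω
R_total = R_1 + R_2 + R_3 = 0.946 Ω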